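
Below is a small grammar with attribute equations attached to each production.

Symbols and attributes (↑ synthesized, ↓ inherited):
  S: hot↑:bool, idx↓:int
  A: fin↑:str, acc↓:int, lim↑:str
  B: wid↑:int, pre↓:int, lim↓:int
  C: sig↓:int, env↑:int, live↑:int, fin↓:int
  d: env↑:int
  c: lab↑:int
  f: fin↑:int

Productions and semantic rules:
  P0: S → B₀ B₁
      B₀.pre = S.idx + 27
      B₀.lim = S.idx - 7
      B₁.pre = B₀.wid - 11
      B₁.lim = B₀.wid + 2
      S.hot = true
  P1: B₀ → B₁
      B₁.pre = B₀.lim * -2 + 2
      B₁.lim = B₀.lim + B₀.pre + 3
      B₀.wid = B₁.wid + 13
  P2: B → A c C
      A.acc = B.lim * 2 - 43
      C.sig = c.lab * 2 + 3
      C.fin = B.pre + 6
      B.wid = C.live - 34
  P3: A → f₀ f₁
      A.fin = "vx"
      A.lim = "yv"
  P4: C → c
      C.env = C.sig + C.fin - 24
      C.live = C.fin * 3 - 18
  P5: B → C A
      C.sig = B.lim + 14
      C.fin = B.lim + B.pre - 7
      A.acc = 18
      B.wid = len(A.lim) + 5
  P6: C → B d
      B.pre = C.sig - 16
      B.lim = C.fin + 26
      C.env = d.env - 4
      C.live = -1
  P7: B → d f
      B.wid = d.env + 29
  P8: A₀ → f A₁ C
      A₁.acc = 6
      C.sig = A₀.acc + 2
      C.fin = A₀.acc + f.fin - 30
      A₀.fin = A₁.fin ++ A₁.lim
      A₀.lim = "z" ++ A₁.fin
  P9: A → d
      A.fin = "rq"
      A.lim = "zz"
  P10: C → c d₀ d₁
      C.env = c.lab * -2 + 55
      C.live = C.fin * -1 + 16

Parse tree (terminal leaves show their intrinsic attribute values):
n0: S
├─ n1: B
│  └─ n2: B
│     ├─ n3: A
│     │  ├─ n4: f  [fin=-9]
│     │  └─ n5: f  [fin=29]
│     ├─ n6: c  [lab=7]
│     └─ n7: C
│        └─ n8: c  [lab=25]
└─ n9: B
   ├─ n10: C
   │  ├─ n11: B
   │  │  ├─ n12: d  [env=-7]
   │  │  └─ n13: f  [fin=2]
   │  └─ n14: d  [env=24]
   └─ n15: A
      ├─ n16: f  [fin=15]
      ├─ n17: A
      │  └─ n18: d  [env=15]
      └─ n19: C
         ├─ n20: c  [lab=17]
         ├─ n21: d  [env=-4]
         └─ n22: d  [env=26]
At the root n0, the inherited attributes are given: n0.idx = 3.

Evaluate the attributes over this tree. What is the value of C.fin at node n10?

2

1. n0.idx = 3  [given at root]
2. n1.pre = 30  [S.idx + 27]
3. n1.lim = -4  [S.idx - 7]
4. n2.pre = 10  [B₀.lim * -2 + 2]
5. n2.lim = 29  [B₀.lim + B₀.pre + 3]
6. n3.acc = 15  [B.lim * 2 - 43]
7. n4.fin = -9  [terminal]
8. n5.fin = 29  [terminal]
9. n3.fin = "vx"  ["vx"]
10. n3.lim = "yv"  ["yv"]
11. n6.lab = 7  [terminal]
12. n7.sig = 17  [c.lab * 2 + 3]
13. n7.fin = 16  [B.pre + 6]
14. n8.lab = 25  [terminal]
15. n7.env = 9  [C.sig + C.fin - 24]
16. n7.live = 30  [C.fin * 3 - 18]
17. n2.wid = -4  [C.live - 34]
18. n1.wid = 9  [B₁.wid + 13]
19. n9.pre = -2  [B₀.wid - 11]
20. n9.lim = 11  [B₀.wid + 2]
21. n10.sig = 25  [B.lim + 14]
22. n10.fin = 2  [B.lim + B.pre - 7]
23. n11.pre = 9  [C.sig - 16]
24. n11.lim = 28  [C.fin + 26]
25. n12.env = -7  [terminal]
26. n13.fin = 2  [terminal]
27. n11.wid = 22  [d.env + 29]
28. n14.env = 24  [terminal]
29. n10.env = 20  [d.env - 4]
30. n10.live = -1  [-1]
31. n15.acc = 18  [18]
32. n16.fin = 15  [terminal]
33. n17.acc = 6  [6]
34. n18.env = 15  [terminal]
35. n17.fin = "rq"  ["rq"]
36. n17.lim = "zz"  ["zz"]
37. n19.sig = 20  [A₀.acc + 2]
38. n19.fin = 3  [A₀.acc + f.fin - 30]
39. n20.lab = 17  [terminal]
40. n21.env = -4  [terminal]
41. n22.env = 26  [terminal]
42. n19.env = 21  [c.lab * -2 + 55]
43. n19.live = 13  [C.fin * -1 + 16]
44. n15.fin = "rqzz"  [A₁.fin ++ A₁.lim]
45. n15.lim = "zrq"  ["z" ++ A₁.fin]
46. n9.wid = 8  [len(A.lim) + 5]
47. n0.hot = true  [true]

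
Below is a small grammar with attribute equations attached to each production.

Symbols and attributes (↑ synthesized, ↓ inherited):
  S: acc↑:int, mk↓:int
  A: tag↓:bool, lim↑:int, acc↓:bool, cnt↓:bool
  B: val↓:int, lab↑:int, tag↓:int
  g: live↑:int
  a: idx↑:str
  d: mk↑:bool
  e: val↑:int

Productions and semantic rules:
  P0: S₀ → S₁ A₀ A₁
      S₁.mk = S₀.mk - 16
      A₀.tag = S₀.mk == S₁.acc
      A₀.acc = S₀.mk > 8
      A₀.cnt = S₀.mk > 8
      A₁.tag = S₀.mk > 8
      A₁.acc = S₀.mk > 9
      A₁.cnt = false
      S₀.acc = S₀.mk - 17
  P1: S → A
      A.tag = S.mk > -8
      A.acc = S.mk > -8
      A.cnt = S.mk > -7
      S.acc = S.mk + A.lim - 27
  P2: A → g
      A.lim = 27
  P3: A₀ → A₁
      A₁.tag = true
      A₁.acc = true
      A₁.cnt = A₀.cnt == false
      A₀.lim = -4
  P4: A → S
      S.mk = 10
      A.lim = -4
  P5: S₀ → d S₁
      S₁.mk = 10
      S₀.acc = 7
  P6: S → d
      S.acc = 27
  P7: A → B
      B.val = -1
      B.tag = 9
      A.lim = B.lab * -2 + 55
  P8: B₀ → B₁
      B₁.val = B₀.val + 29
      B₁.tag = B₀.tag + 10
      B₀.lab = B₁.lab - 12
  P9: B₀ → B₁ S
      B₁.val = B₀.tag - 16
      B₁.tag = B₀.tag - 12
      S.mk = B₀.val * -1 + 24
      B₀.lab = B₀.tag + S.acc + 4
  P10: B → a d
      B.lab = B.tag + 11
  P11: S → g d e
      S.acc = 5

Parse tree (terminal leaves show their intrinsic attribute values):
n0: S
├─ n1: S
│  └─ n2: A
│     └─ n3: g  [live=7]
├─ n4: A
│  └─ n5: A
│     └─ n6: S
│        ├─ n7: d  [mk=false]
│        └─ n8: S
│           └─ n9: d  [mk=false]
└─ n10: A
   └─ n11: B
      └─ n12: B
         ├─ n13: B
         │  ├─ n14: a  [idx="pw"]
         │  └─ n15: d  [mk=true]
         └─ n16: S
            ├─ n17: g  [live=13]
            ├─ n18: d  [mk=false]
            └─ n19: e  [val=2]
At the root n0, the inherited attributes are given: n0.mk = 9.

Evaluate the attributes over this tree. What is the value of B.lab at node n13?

1. n0.mk = 9  [given at root]
2. n1.mk = -7  [S₀.mk - 16]
3. n2.tag = true  [S.mk > -8]
4. n2.acc = true  [S.mk > -8]
5. n2.cnt = false  [S.mk > -7]
6. n3.live = 7  [terminal]
7. n2.lim = 27  [27]
8. n1.acc = -7  [S.mk + A.lim - 27]
9. n4.tag = false  [S₀.mk == S₁.acc]
10. n4.acc = true  [S₀.mk > 8]
11. n4.cnt = true  [S₀.mk > 8]
12. n5.tag = true  [true]
13. n5.acc = true  [true]
14. n5.cnt = false  [A₀.cnt == false]
15. n6.mk = 10  [10]
16. n7.mk = false  [terminal]
17. n8.mk = 10  [10]
18. n9.mk = false  [terminal]
19. n8.acc = 27  [27]
20. n6.acc = 7  [7]
21. n5.lim = -4  [-4]
22. n4.lim = -4  [-4]
23. n10.tag = true  [S₀.mk > 8]
24. n10.acc = false  [S₀.mk > 9]
25. n10.cnt = false  [false]
26. n11.val = -1  [-1]
27. n11.tag = 9  [9]
28. n12.val = 28  [B₀.val + 29]
29. n12.tag = 19  [B₀.tag + 10]
30. n13.val = 3  [B₀.tag - 16]
31. n13.tag = 7  [B₀.tag - 12]
32. n14.idx = "pw"  [terminal]
33. n15.mk = true  [terminal]
34. n13.lab = 18  [B.tag + 11]
35. n16.mk = -4  [B₀.val * -1 + 24]
36. n17.live = 13  [terminal]
37. n18.mk = false  [terminal]
38. n19.val = 2  [terminal]
39. n16.acc = 5  [5]
40. n12.lab = 28  [B₀.tag + S.acc + 4]
41. n11.lab = 16  [B₁.lab - 12]
42. n10.lim = 23  [B.lab * -2 + 55]
43. n0.acc = -8  [S₀.mk - 17]

18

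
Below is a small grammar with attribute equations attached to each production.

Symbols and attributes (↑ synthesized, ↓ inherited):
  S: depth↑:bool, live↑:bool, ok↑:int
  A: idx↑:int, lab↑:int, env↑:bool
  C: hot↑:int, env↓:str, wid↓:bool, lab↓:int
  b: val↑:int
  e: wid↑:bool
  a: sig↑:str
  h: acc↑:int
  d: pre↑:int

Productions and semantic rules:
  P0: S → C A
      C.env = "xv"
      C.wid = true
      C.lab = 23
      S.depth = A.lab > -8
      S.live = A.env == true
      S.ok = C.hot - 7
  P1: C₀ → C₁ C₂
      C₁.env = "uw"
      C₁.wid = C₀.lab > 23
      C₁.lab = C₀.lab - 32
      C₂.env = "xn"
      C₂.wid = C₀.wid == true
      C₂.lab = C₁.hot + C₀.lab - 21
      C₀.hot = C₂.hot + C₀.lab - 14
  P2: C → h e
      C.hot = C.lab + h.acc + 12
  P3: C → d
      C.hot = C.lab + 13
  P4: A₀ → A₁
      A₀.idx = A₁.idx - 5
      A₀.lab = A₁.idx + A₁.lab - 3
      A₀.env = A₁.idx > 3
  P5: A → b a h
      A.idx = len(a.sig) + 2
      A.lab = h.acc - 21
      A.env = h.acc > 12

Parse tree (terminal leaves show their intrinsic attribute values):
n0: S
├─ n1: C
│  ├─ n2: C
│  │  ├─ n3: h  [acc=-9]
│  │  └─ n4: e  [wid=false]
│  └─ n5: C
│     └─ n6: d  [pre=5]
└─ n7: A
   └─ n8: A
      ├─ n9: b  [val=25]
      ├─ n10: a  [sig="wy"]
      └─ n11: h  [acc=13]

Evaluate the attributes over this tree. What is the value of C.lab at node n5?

-4

1. n1.env = "xv"  ["xv"]
2. n1.wid = true  [true]
3. n1.lab = 23  [23]
4. n2.env = "uw"  ["uw"]
5. n2.wid = false  [C₀.lab > 23]
6. n2.lab = -9  [C₀.lab - 32]
7. n3.acc = -9  [terminal]
8. n4.wid = false  [terminal]
9. n2.hot = -6  [C.lab + h.acc + 12]
10. n5.env = "xn"  ["xn"]
11. n5.wid = true  [C₀.wid == true]
12. n5.lab = -4  [C₁.hot + C₀.lab - 21]
13. n6.pre = 5  [terminal]
14. n5.hot = 9  [C.lab + 13]
15. n1.hot = 18  [C₂.hot + C₀.lab - 14]
16. n9.val = 25  [terminal]
17. n10.sig = "wy"  [terminal]
18. n11.acc = 13  [terminal]
19. n8.idx = 4  [len(a.sig) + 2]
20. n8.lab = -8  [h.acc - 21]
21. n8.env = true  [h.acc > 12]
22. n7.idx = -1  [A₁.idx - 5]
23. n7.lab = -7  [A₁.idx + A₁.lab - 3]
24. n7.env = true  [A₁.idx > 3]
25. n0.depth = true  [A.lab > -8]
26. n0.live = true  [A.env == true]
27. n0.ok = 11  [C.hot - 7]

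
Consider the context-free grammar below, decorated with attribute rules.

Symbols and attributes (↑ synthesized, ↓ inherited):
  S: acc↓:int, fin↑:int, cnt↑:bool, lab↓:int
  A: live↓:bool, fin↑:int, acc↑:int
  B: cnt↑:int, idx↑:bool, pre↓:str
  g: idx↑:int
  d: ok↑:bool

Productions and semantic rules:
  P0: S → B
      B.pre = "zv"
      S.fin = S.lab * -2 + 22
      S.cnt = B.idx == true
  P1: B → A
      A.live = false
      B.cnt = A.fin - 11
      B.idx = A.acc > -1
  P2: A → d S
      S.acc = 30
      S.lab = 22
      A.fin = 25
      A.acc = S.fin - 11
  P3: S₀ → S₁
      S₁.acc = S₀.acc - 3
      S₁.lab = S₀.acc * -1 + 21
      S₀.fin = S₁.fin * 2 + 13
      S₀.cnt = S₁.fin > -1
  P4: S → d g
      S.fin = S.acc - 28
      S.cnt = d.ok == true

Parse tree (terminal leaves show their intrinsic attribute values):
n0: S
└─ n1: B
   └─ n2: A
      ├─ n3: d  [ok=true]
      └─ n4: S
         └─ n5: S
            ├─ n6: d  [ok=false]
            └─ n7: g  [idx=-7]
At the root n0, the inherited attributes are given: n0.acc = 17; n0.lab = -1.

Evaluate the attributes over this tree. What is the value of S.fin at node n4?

1. n0.acc = 17  [given at root]
2. n0.lab = -1  [given at root]
3. n1.pre = "zv"  ["zv"]
4. n2.live = false  [false]
5. n3.ok = true  [terminal]
6. n4.acc = 30  [30]
7. n4.lab = 22  [22]
8. n5.acc = 27  [S₀.acc - 3]
9. n5.lab = -9  [S₀.acc * -1 + 21]
10. n6.ok = false  [terminal]
11. n7.idx = -7  [terminal]
12. n5.fin = -1  [S.acc - 28]
13. n5.cnt = false  [d.ok == true]
14. n4.fin = 11  [S₁.fin * 2 + 13]
15. n4.cnt = false  [S₁.fin > -1]
16. n2.fin = 25  [25]
17. n2.acc = 0  [S.fin - 11]
18. n1.cnt = 14  [A.fin - 11]
19. n1.idx = true  [A.acc > -1]
20. n0.fin = 24  [S.lab * -2 + 22]
21. n0.cnt = true  [B.idx == true]

11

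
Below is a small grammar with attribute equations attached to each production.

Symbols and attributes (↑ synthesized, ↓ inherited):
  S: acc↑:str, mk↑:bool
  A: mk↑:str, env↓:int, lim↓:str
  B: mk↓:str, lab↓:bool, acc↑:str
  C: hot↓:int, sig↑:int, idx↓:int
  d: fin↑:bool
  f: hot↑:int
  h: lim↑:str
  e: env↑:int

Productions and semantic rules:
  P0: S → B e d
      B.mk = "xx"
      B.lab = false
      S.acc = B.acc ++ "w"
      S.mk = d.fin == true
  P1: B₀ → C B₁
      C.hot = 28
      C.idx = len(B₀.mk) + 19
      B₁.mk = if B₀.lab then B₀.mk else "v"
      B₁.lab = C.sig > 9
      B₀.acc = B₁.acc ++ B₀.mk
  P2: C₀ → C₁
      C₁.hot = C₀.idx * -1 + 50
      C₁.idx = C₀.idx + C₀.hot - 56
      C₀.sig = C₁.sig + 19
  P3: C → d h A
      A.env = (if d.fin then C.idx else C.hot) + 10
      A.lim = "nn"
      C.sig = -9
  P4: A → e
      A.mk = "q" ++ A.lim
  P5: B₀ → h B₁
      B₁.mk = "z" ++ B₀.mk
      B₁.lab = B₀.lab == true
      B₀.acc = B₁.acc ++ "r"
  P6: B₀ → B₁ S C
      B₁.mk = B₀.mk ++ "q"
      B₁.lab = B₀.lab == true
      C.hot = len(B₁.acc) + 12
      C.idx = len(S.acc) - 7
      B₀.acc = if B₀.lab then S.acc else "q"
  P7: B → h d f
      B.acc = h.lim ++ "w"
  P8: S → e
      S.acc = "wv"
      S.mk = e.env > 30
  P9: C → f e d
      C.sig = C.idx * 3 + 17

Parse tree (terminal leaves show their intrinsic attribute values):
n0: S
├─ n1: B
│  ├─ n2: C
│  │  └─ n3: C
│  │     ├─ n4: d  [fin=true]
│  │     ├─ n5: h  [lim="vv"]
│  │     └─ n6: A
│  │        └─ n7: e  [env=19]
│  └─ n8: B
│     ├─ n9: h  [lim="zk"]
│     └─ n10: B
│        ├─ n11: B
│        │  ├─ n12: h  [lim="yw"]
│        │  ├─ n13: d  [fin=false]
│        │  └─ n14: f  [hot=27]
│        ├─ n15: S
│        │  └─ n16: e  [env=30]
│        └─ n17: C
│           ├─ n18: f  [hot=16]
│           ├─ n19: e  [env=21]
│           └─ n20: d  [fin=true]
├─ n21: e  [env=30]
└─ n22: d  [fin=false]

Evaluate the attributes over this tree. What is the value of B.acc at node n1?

1. n1.mk = "xx"  ["xx"]
2. n1.lab = false  [false]
3. n2.hot = 28  [28]
4. n2.idx = 21  [len(B₀.mk) + 19]
5. n3.hot = 29  [C₀.idx * -1 + 50]
6. n3.idx = -7  [C₀.idx + C₀.hot - 56]
7. n4.fin = true  [terminal]
8. n5.lim = "vv"  [terminal]
9. n6.env = 3  [(if d.fin then C.idx else C.hot) + 10]
10. n6.lim = "nn"  ["nn"]
11. n7.env = 19  [terminal]
12. n6.mk = "qnn"  ["q" ++ A.lim]
13. n3.sig = -9  [-9]
14. n2.sig = 10  [C₁.sig + 19]
15. n8.mk = "v"  [if B₀.lab then B₀.mk else "v"]
16. n8.lab = true  [C.sig > 9]
17. n9.lim = "zk"  [terminal]
18. n10.mk = "zv"  ["z" ++ B₀.mk]
19. n10.lab = true  [B₀.lab == true]
20. n11.mk = "zvq"  [B₀.mk ++ "q"]
21. n11.lab = true  [B₀.lab == true]
22. n12.lim = "yw"  [terminal]
23. n13.fin = false  [terminal]
24. n14.hot = 27  [terminal]
25. n11.acc = "yww"  [h.lim ++ "w"]
26. n16.env = 30  [terminal]
27. n15.acc = "wv"  ["wv"]
28. n15.mk = false  [e.env > 30]
29. n17.hot = 15  [len(B₁.acc) + 12]
30. n17.idx = -5  [len(S.acc) - 7]
31. n18.hot = 16  [terminal]
32. n19.env = 21  [terminal]
33. n20.fin = true  [terminal]
34. n17.sig = 2  [C.idx * 3 + 17]
35. n10.acc = "wv"  [if B₀.lab then S.acc else "q"]
36. n8.acc = "wvr"  [B₁.acc ++ "r"]
37. n1.acc = "wvrxx"  [B₁.acc ++ B₀.mk]
38. n21.env = 30  [terminal]
39. n22.fin = false  [terminal]
40. n0.acc = "wvrxxw"  [B.acc ++ "w"]
41. n0.mk = false  [d.fin == true]

"wvrxx"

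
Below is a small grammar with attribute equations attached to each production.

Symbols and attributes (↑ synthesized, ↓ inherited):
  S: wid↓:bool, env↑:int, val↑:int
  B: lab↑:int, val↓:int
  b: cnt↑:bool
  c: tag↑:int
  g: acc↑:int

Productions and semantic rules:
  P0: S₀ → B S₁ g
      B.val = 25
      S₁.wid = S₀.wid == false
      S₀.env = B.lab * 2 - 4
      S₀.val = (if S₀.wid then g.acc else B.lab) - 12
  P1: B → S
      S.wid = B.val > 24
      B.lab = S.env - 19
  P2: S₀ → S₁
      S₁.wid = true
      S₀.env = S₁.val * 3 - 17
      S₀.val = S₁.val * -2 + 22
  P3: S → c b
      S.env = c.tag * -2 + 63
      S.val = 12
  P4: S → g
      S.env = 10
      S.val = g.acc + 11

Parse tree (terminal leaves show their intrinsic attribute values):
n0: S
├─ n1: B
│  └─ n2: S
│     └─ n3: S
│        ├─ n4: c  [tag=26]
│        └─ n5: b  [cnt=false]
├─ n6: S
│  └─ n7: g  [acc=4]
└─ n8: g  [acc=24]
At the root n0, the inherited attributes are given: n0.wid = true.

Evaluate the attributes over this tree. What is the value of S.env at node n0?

-4

1. n0.wid = true  [given at root]
2. n1.val = 25  [25]
3. n2.wid = true  [B.val > 24]
4. n3.wid = true  [true]
5. n4.tag = 26  [terminal]
6. n5.cnt = false  [terminal]
7. n3.env = 11  [c.tag * -2 + 63]
8. n3.val = 12  [12]
9. n2.env = 19  [S₁.val * 3 - 17]
10. n2.val = -2  [S₁.val * -2 + 22]
11. n1.lab = 0  [S.env - 19]
12. n6.wid = false  [S₀.wid == false]
13. n7.acc = 4  [terminal]
14. n6.env = 10  [10]
15. n6.val = 15  [g.acc + 11]
16. n8.acc = 24  [terminal]
17. n0.env = -4  [B.lab * 2 - 4]
18. n0.val = 12  [(if S₀.wid then g.acc else B.lab) - 12]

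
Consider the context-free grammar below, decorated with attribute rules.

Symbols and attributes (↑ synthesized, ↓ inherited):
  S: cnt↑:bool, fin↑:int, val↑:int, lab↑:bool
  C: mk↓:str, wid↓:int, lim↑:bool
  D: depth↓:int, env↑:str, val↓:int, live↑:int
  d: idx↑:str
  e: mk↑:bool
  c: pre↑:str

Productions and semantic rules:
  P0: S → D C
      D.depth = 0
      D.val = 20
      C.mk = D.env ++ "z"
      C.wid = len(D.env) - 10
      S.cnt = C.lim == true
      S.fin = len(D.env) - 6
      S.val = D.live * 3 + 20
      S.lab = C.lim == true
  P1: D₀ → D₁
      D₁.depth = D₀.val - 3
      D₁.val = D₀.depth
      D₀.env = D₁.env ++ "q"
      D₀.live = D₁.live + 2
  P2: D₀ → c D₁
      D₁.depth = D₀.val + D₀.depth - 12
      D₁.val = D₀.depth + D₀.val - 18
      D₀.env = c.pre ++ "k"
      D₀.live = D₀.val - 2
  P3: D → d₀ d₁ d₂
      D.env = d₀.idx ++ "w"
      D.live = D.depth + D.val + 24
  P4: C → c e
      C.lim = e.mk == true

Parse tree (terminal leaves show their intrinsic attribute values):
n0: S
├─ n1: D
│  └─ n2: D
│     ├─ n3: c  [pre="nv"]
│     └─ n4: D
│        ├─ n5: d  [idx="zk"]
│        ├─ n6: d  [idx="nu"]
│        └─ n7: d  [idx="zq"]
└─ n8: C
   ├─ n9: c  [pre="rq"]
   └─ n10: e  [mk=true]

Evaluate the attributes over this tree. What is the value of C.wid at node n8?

1. n1.depth = 0  [0]
2. n1.val = 20  [20]
3. n2.depth = 17  [D₀.val - 3]
4. n2.val = 0  [D₀.depth]
5. n3.pre = "nv"  [terminal]
6. n4.depth = 5  [D₀.val + D₀.depth - 12]
7. n4.val = -1  [D₀.depth + D₀.val - 18]
8. n5.idx = "zk"  [terminal]
9. n6.idx = "nu"  [terminal]
10. n7.idx = "zq"  [terminal]
11. n4.env = "zkw"  [d₀.idx ++ "w"]
12. n4.live = 28  [D.depth + D.val + 24]
13. n2.env = "nvk"  [c.pre ++ "k"]
14. n2.live = -2  [D₀.val - 2]
15. n1.env = "nvkq"  [D₁.env ++ "q"]
16. n1.live = 0  [D₁.live + 2]
17. n8.mk = "nvkqz"  [D.env ++ "z"]
18. n8.wid = -6  [len(D.env) - 10]
19. n9.pre = "rq"  [terminal]
20. n10.mk = true  [terminal]
21. n8.lim = true  [e.mk == true]
22. n0.cnt = true  [C.lim == true]
23. n0.fin = -2  [len(D.env) - 6]
24. n0.val = 20  [D.live * 3 + 20]
25. n0.lab = true  [C.lim == true]

-6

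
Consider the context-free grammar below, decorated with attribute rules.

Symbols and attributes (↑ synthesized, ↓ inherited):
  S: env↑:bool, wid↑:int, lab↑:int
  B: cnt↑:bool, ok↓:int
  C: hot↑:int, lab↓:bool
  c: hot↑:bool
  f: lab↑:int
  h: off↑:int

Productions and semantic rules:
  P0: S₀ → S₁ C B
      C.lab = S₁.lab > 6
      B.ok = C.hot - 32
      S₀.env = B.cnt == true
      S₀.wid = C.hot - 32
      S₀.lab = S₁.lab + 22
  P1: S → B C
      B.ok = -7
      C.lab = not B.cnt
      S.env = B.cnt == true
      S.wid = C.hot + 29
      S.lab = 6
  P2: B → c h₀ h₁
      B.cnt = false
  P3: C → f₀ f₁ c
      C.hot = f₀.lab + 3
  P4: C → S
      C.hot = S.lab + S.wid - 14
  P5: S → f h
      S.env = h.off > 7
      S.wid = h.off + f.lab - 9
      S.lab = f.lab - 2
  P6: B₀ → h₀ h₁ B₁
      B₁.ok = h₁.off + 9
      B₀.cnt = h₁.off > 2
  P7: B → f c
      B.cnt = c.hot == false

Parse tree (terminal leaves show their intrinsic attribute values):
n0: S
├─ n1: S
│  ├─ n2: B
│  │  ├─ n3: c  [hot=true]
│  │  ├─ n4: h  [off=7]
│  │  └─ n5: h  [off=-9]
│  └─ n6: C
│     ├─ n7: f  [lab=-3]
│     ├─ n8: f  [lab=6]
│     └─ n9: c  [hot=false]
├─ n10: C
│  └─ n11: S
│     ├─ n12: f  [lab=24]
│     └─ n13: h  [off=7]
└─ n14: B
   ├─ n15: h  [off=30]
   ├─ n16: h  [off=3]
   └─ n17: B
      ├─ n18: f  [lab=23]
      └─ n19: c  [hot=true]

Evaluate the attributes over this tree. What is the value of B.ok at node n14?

1. n2.ok = -7  [-7]
2. n3.hot = true  [terminal]
3. n4.off = 7  [terminal]
4. n5.off = -9  [terminal]
5. n2.cnt = false  [false]
6. n6.lab = true  [not B.cnt]
7. n7.lab = -3  [terminal]
8. n8.lab = 6  [terminal]
9. n9.hot = false  [terminal]
10. n6.hot = 0  [f₀.lab + 3]
11. n1.env = false  [B.cnt == true]
12. n1.wid = 29  [C.hot + 29]
13. n1.lab = 6  [6]
14. n10.lab = false  [S₁.lab > 6]
15. n12.lab = 24  [terminal]
16. n13.off = 7  [terminal]
17. n11.env = false  [h.off > 7]
18. n11.wid = 22  [h.off + f.lab - 9]
19. n11.lab = 22  [f.lab - 2]
20. n10.hot = 30  [S.lab + S.wid - 14]
21. n14.ok = -2  [C.hot - 32]
22. n15.off = 30  [terminal]
23. n16.off = 3  [terminal]
24. n17.ok = 12  [h₁.off + 9]
25. n18.lab = 23  [terminal]
26. n19.hot = true  [terminal]
27. n17.cnt = false  [c.hot == false]
28. n14.cnt = true  [h₁.off > 2]
29. n0.env = true  [B.cnt == true]
30. n0.wid = -2  [C.hot - 32]
31. n0.lab = 28  [S₁.lab + 22]

-2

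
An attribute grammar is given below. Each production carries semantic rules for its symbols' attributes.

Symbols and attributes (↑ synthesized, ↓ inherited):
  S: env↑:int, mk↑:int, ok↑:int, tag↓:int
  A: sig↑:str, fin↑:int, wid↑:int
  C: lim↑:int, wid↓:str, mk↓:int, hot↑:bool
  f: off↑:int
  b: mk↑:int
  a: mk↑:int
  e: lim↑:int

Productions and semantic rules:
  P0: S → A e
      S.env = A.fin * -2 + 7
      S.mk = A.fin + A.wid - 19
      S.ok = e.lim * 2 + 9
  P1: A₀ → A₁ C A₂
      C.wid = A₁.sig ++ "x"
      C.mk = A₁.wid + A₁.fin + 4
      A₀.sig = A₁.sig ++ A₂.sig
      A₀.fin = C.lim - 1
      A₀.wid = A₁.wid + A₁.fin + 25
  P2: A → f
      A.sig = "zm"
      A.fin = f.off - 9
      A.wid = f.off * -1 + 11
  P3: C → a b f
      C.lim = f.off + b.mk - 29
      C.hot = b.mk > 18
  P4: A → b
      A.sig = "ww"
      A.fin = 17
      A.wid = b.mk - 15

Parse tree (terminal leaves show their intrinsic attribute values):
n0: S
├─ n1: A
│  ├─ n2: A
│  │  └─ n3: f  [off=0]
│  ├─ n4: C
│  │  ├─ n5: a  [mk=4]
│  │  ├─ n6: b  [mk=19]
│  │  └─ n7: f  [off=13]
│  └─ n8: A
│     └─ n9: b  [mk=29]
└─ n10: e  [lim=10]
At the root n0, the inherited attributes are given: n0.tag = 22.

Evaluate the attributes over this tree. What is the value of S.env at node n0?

3

1. n0.tag = 22  [given at root]
2. n3.off = 0  [terminal]
3. n2.sig = "zm"  ["zm"]
4. n2.fin = -9  [f.off - 9]
5. n2.wid = 11  [f.off * -1 + 11]
6. n4.wid = "zmx"  [A₁.sig ++ "x"]
7. n4.mk = 6  [A₁.wid + A₁.fin + 4]
8. n5.mk = 4  [terminal]
9. n6.mk = 19  [terminal]
10. n7.off = 13  [terminal]
11. n4.lim = 3  [f.off + b.mk - 29]
12. n4.hot = true  [b.mk > 18]
13. n9.mk = 29  [terminal]
14. n8.sig = "ww"  ["ww"]
15. n8.fin = 17  [17]
16. n8.wid = 14  [b.mk - 15]
17. n1.sig = "zmww"  [A₁.sig ++ A₂.sig]
18. n1.fin = 2  [C.lim - 1]
19. n1.wid = 27  [A₁.wid + A₁.fin + 25]
20. n10.lim = 10  [terminal]
21. n0.env = 3  [A.fin * -2 + 7]
22. n0.mk = 10  [A.fin + A.wid - 19]
23. n0.ok = 29  [e.lim * 2 + 9]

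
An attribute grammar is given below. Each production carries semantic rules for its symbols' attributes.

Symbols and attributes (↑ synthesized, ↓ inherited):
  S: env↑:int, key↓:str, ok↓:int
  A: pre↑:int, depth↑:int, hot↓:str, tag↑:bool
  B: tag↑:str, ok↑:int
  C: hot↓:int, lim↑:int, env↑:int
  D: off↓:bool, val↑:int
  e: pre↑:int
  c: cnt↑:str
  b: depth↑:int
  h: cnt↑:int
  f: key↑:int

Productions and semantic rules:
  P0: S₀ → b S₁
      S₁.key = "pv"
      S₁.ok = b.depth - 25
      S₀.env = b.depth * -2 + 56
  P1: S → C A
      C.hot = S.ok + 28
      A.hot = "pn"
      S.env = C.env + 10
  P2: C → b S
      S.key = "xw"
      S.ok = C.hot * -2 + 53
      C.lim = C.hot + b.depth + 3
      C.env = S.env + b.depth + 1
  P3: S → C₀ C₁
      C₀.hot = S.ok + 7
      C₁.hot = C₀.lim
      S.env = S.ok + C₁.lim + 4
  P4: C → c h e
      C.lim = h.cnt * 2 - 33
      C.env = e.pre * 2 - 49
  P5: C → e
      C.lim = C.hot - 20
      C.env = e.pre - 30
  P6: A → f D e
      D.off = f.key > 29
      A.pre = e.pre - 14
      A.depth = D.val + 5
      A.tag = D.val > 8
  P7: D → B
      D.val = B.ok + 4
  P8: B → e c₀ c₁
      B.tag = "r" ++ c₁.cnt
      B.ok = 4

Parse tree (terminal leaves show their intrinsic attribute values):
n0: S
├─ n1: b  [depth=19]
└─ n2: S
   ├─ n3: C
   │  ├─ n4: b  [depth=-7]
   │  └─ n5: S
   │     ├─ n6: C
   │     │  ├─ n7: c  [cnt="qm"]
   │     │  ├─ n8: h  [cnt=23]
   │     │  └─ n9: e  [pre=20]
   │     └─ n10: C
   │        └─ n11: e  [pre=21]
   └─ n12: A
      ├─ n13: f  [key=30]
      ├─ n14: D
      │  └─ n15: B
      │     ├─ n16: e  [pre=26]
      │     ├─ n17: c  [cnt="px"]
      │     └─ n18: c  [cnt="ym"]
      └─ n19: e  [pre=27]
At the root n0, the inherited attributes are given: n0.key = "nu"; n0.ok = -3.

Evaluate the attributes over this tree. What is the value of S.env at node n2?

10

1. n0.key = "nu"  [given at root]
2. n0.ok = -3  [given at root]
3. n1.depth = 19  [terminal]
4. n2.key = "pv"  ["pv"]
5. n2.ok = -6  [b.depth - 25]
6. n3.hot = 22  [S.ok + 28]
7. n4.depth = -7  [terminal]
8. n5.key = "xw"  ["xw"]
9. n5.ok = 9  [C.hot * -2 + 53]
10. n6.hot = 16  [S.ok + 7]
11. n7.cnt = "qm"  [terminal]
12. n8.cnt = 23  [terminal]
13. n9.pre = 20  [terminal]
14. n6.lim = 13  [h.cnt * 2 - 33]
15. n6.env = -9  [e.pre * 2 - 49]
16. n10.hot = 13  [C₀.lim]
17. n11.pre = 21  [terminal]
18. n10.lim = -7  [C.hot - 20]
19. n10.env = -9  [e.pre - 30]
20. n5.env = 6  [S.ok + C₁.lim + 4]
21. n3.lim = 18  [C.hot + b.depth + 3]
22. n3.env = 0  [S.env + b.depth + 1]
23. n12.hot = "pn"  ["pn"]
24. n13.key = 30  [terminal]
25. n14.off = true  [f.key > 29]
26. n16.pre = 26  [terminal]
27. n17.cnt = "px"  [terminal]
28. n18.cnt = "ym"  [terminal]
29. n15.tag = "rym"  ["r" ++ c₁.cnt]
30. n15.ok = 4  [4]
31. n14.val = 8  [B.ok + 4]
32. n19.pre = 27  [terminal]
33. n12.pre = 13  [e.pre - 14]
34. n12.depth = 13  [D.val + 5]
35. n12.tag = false  [D.val > 8]
36. n2.env = 10  [C.env + 10]
37. n0.env = 18  [b.depth * -2 + 56]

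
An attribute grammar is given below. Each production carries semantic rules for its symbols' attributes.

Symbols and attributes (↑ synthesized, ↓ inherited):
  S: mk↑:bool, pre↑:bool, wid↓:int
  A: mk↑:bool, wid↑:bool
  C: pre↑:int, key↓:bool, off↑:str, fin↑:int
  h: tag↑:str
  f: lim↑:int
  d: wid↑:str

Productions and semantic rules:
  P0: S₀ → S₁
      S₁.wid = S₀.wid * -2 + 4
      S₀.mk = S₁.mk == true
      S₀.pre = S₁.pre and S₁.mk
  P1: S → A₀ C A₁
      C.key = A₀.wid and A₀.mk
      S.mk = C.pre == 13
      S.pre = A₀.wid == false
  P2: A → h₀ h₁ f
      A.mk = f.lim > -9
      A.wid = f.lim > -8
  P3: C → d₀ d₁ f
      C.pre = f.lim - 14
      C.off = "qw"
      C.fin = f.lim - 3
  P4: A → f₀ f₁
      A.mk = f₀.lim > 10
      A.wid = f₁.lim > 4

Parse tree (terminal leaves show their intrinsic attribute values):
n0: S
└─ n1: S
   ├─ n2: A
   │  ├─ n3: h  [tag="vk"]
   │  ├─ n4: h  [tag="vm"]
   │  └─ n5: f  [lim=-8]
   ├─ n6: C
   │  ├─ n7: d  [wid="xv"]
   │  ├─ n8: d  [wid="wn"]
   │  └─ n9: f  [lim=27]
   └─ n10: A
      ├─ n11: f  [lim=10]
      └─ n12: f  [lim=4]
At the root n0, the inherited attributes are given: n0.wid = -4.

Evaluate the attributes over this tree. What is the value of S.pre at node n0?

1. n0.wid = -4  [given at root]
2. n1.wid = 12  [S₀.wid * -2 + 4]
3. n3.tag = "vk"  [terminal]
4. n4.tag = "vm"  [terminal]
5. n5.lim = -8  [terminal]
6. n2.mk = true  [f.lim > -9]
7. n2.wid = false  [f.lim > -8]
8. n6.key = false  [A₀.wid and A₀.mk]
9. n7.wid = "xv"  [terminal]
10. n8.wid = "wn"  [terminal]
11. n9.lim = 27  [terminal]
12. n6.pre = 13  [f.lim - 14]
13. n6.off = "qw"  ["qw"]
14. n6.fin = 24  [f.lim - 3]
15. n11.lim = 10  [terminal]
16. n12.lim = 4  [terminal]
17. n10.mk = false  [f₀.lim > 10]
18. n10.wid = false  [f₁.lim > 4]
19. n1.mk = true  [C.pre == 13]
20. n1.pre = true  [A₀.wid == false]
21. n0.mk = true  [S₁.mk == true]
22. n0.pre = true  [S₁.pre and S₁.mk]

true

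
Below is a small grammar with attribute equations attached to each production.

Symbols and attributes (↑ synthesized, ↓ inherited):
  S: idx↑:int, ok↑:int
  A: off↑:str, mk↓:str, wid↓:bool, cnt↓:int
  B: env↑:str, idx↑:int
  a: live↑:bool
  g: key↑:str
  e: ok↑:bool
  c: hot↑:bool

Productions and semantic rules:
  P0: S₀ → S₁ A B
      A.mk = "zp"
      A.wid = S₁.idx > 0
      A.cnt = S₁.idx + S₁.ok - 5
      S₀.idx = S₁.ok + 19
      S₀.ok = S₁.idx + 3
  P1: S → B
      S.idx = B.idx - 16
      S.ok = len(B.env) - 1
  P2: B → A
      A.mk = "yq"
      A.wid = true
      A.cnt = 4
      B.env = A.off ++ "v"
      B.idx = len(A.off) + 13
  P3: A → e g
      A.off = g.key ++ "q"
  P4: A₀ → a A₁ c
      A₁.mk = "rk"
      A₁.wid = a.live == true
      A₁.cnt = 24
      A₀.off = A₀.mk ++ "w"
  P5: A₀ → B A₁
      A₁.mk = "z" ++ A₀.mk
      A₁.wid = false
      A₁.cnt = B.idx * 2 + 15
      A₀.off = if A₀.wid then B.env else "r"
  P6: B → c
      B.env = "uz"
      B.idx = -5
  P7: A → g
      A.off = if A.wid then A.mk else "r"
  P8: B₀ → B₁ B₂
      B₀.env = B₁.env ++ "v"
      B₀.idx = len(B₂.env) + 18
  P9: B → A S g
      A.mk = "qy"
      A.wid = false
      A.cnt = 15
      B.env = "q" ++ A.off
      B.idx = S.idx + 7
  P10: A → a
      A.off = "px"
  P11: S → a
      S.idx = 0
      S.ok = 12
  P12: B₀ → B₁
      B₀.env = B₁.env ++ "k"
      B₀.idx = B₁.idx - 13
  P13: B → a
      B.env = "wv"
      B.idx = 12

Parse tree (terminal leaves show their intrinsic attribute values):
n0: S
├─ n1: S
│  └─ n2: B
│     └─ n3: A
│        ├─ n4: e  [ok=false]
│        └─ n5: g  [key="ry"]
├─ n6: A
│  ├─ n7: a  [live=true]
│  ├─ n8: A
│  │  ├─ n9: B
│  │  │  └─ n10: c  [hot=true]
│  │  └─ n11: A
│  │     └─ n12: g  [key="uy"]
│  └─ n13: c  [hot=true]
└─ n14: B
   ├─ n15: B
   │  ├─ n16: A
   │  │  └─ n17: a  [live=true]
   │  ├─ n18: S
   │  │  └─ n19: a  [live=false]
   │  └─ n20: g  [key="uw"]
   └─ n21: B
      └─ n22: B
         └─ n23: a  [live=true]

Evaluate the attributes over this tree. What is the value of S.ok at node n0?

3

1. n3.mk = "yq"  ["yq"]
2. n3.wid = true  [true]
3. n3.cnt = 4  [4]
4. n4.ok = false  [terminal]
5. n5.key = "ry"  [terminal]
6. n3.off = "ryq"  [g.key ++ "q"]
7. n2.env = "ryqv"  [A.off ++ "v"]
8. n2.idx = 16  [len(A.off) + 13]
9. n1.idx = 0  [B.idx - 16]
10. n1.ok = 3  [len(B.env) - 1]
11. n6.mk = "zp"  ["zp"]
12. n6.wid = false  [S₁.idx > 0]
13. n6.cnt = -2  [S₁.idx + S₁.ok - 5]
14. n7.live = true  [terminal]
15. n8.mk = "rk"  ["rk"]
16. n8.wid = true  [a.live == true]
17. n8.cnt = 24  [24]
18. n10.hot = true  [terminal]
19. n9.env = "uz"  ["uz"]
20. n9.idx = -5  [-5]
21. n11.mk = "zrk"  ["z" ++ A₀.mk]
22. n11.wid = false  [false]
23. n11.cnt = 5  [B.idx * 2 + 15]
24. n12.key = "uy"  [terminal]
25. n11.off = "r"  [if A.wid then A.mk else "r"]
26. n8.off = "uz"  [if A₀.wid then B.env else "r"]
27. n13.hot = true  [terminal]
28. n6.off = "zpw"  [A₀.mk ++ "w"]
29. n16.mk = "qy"  ["qy"]
30. n16.wid = false  [false]
31. n16.cnt = 15  [15]
32. n17.live = true  [terminal]
33. n16.off = "px"  ["px"]
34. n19.live = false  [terminal]
35. n18.idx = 0  [0]
36. n18.ok = 12  [12]
37. n20.key = "uw"  [terminal]
38. n15.env = "qpx"  ["q" ++ A.off]
39. n15.idx = 7  [S.idx + 7]
40. n23.live = true  [terminal]
41. n22.env = "wv"  ["wv"]
42. n22.idx = 12  [12]
43. n21.env = "wvk"  [B₁.env ++ "k"]
44. n21.idx = -1  [B₁.idx - 13]
45. n14.env = "qpxv"  [B₁.env ++ "v"]
46. n14.idx = 21  [len(B₂.env) + 18]
47. n0.idx = 22  [S₁.ok + 19]
48. n0.ok = 3  [S₁.idx + 3]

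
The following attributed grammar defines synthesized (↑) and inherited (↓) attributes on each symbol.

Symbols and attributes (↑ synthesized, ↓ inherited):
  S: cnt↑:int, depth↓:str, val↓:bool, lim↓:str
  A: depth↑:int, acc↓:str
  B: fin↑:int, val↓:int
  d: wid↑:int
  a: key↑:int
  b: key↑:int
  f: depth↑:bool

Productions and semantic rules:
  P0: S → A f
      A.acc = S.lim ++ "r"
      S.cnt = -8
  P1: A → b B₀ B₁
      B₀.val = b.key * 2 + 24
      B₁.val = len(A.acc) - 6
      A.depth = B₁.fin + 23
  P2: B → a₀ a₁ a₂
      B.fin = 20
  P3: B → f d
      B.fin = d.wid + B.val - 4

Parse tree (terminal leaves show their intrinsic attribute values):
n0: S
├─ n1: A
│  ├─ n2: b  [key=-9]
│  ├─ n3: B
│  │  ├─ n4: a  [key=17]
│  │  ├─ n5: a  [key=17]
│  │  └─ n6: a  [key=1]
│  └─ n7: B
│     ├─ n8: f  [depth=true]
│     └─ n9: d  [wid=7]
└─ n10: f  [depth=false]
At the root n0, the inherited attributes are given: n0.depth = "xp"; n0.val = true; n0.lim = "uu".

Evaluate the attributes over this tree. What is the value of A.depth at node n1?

1. n0.depth = "xp"  [given at root]
2. n0.val = true  [given at root]
3. n0.lim = "uu"  [given at root]
4. n1.acc = "uur"  [S.lim ++ "r"]
5. n2.key = -9  [terminal]
6. n3.val = 6  [b.key * 2 + 24]
7. n4.key = 17  [terminal]
8. n5.key = 17  [terminal]
9. n6.key = 1  [terminal]
10. n3.fin = 20  [20]
11. n7.val = -3  [len(A.acc) - 6]
12. n8.depth = true  [terminal]
13. n9.wid = 7  [terminal]
14. n7.fin = 0  [d.wid + B.val - 4]
15. n1.depth = 23  [B₁.fin + 23]
16. n10.depth = false  [terminal]
17. n0.cnt = -8  [-8]

23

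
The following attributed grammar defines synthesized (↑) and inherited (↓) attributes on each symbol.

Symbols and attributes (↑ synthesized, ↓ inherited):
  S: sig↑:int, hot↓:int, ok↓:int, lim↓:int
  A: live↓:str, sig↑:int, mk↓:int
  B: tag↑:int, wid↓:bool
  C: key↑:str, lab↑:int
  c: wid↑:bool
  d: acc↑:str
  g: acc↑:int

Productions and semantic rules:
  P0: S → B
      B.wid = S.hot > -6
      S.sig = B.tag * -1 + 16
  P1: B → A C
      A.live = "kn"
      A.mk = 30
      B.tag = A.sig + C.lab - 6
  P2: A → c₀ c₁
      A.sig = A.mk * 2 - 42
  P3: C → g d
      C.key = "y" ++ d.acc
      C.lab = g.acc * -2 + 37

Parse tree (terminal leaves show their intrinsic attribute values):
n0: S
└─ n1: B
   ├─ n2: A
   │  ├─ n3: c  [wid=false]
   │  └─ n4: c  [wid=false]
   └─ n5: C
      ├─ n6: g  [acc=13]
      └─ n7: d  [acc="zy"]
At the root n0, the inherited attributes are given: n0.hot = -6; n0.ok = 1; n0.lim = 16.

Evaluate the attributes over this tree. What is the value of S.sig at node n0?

1. n0.hot = -6  [given at root]
2. n0.ok = 1  [given at root]
3. n0.lim = 16  [given at root]
4. n1.wid = false  [S.hot > -6]
5. n2.live = "kn"  ["kn"]
6. n2.mk = 30  [30]
7. n3.wid = false  [terminal]
8. n4.wid = false  [terminal]
9. n2.sig = 18  [A.mk * 2 - 42]
10. n6.acc = 13  [terminal]
11. n7.acc = "zy"  [terminal]
12. n5.key = "yzy"  ["y" ++ d.acc]
13. n5.lab = 11  [g.acc * -2 + 37]
14. n1.tag = 23  [A.sig + C.lab - 6]
15. n0.sig = -7  [B.tag * -1 + 16]

-7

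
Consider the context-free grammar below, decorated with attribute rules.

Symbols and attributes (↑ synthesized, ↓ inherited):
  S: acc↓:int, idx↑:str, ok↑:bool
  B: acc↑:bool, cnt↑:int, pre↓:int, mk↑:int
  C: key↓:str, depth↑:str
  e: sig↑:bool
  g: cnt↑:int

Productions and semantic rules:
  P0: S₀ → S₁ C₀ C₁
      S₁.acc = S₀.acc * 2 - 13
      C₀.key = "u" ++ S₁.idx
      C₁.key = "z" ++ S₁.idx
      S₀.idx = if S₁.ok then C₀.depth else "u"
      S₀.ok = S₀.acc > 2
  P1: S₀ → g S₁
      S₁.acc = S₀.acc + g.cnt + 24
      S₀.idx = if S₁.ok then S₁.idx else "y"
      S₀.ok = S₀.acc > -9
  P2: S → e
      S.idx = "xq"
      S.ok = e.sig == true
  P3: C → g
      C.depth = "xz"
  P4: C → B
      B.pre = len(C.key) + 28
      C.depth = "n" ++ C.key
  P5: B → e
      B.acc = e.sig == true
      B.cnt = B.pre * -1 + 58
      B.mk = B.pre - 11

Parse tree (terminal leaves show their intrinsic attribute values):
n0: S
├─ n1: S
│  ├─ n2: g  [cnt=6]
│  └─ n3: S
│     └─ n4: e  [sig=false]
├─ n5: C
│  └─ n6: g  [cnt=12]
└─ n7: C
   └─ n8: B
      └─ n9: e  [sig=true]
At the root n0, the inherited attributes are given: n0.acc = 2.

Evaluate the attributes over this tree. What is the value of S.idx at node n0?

1. n0.acc = 2  [given at root]
2. n1.acc = -9  [S₀.acc * 2 - 13]
3. n2.cnt = 6  [terminal]
4. n3.acc = 21  [S₀.acc + g.cnt + 24]
5. n4.sig = false  [terminal]
6. n3.idx = "xq"  ["xq"]
7. n3.ok = false  [e.sig == true]
8. n1.idx = "y"  [if S₁.ok then S₁.idx else "y"]
9. n1.ok = false  [S₀.acc > -9]
10. n5.key = "uy"  ["u" ++ S₁.idx]
11. n6.cnt = 12  [terminal]
12. n5.depth = "xz"  ["xz"]
13. n7.key = "zy"  ["z" ++ S₁.idx]
14. n8.pre = 30  [len(C.key) + 28]
15. n9.sig = true  [terminal]
16. n8.acc = true  [e.sig == true]
17. n8.cnt = 28  [B.pre * -1 + 58]
18. n8.mk = 19  [B.pre - 11]
19. n7.depth = "nzy"  ["n" ++ C.key]
20. n0.idx = "u"  [if S₁.ok then C₀.depth else "u"]
21. n0.ok = false  [S₀.acc > 2]

"u"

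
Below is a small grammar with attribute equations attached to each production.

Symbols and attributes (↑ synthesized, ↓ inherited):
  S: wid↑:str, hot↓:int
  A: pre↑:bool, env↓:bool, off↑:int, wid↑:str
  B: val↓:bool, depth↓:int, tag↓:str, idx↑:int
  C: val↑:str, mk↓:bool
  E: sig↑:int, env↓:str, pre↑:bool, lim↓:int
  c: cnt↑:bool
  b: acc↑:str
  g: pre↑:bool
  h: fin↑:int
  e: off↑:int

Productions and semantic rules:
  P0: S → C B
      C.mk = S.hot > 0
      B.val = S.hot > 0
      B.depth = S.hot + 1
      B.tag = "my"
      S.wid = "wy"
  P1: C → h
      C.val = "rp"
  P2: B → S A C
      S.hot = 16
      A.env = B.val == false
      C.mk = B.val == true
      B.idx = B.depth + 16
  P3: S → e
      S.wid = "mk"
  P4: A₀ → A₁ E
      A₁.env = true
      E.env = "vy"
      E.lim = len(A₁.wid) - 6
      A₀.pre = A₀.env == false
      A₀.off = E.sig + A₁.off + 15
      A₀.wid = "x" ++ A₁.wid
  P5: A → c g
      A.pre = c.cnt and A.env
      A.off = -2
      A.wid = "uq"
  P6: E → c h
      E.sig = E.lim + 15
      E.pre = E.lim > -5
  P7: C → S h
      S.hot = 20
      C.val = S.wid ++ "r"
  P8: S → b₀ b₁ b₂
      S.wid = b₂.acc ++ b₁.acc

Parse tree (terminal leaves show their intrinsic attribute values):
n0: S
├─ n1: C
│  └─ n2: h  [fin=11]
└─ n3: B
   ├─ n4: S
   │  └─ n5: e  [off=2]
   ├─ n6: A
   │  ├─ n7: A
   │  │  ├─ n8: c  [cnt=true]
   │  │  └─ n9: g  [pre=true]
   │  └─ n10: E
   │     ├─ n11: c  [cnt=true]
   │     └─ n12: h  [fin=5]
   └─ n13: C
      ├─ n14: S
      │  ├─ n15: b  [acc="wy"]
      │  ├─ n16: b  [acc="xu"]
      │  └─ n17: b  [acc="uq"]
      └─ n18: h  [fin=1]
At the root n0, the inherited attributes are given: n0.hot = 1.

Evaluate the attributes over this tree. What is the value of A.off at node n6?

24

1. n0.hot = 1  [given at root]
2. n1.mk = true  [S.hot > 0]
3. n2.fin = 11  [terminal]
4. n1.val = "rp"  ["rp"]
5. n3.val = true  [S.hot > 0]
6. n3.depth = 2  [S.hot + 1]
7. n3.tag = "my"  ["my"]
8. n4.hot = 16  [16]
9. n5.off = 2  [terminal]
10. n4.wid = "mk"  ["mk"]
11. n6.env = false  [B.val == false]
12. n7.env = true  [true]
13. n8.cnt = true  [terminal]
14. n9.pre = true  [terminal]
15. n7.pre = true  [c.cnt and A.env]
16. n7.off = -2  [-2]
17. n7.wid = "uq"  ["uq"]
18. n10.env = "vy"  ["vy"]
19. n10.lim = -4  [len(A₁.wid) - 6]
20. n11.cnt = true  [terminal]
21. n12.fin = 5  [terminal]
22. n10.sig = 11  [E.lim + 15]
23. n10.pre = true  [E.lim > -5]
24. n6.pre = true  [A₀.env == false]
25. n6.off = 24  [E.sig + A₁.off + 15]
26. n6.wid = "xuq"  ["x" ++ A₁.wid]
27. n13.mk = true  [B.val == true]
28. n14.hot = 20  [20]
29. n15.acc = "wy"  [terminal]
30. n16.acc = "xu"  [terminal]
31. n17.acc = "uq"  [terminal]
32. n14.wid = "uqxu"  [b₂.acc ++ b₁.acc]
33. n18.fin = 1  [terminal]
34. n13.val = "uqxur"  [S.wid ++ "r"]
35. n3.idx = 18  [B.depth + 16]
36. n0.wid = "wy"  ["wy"]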